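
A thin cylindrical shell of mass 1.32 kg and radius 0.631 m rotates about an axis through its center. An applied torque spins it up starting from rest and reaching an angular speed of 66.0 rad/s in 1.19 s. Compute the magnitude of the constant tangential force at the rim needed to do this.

F ≈ 46.2 N

I = MR² = (1.32)(0.631)² = 0.5256 kg·m².
α = Δω/Δt = (66.0 − 0)/1.19 = 55.46 rad/s².
The required torque is τ = Iα = (0.5256)(55.46) = 29.15 N·m.
A tangential force at the rim gives τ = FR, so F = τ/R = 29.15/0.631 = 46.20 N.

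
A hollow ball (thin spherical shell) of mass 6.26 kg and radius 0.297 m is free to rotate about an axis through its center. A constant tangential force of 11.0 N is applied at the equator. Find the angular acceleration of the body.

I = (2/3)MR² = (2/3)(6.26)(0.297)² = 0.3681 kg·m².
τ = F R = (11.0)(0.297) = 3.267 N·m.
Newton's second law for rotation, τ = Iα, gives α = τ/I = 3.267/0.3681 = 8.875 rad/s².

α ≈ 8.87 rad/s²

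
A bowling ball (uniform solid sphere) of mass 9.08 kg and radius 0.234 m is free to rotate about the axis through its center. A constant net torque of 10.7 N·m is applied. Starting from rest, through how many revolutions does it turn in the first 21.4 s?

≈ 1960 revolutions

I = (2/5)MR² = (2/5)(9.08)(0.234)² = 0.1989 kg·m².
α = τ/I = 10.7/0.1989 = 53.80 rad/s².
θ = ½αt² = ½(53.80)(21.4)² = 12320 rad.
Revolutions = θ/(2π) = 1961.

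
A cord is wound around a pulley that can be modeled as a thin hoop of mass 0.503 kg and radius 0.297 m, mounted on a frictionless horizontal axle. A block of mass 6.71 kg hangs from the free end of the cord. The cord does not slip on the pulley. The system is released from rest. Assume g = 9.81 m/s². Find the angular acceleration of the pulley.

I = MR² = (0.503)(0.297)² = 0.04437 kg·m².
Block: mg − T = ma. Pulley: TR = Iα. No-slip: a = αR, so T = (I/R²)a = 0.5030·a.
Then mg = (m + 0.5030)a, so a = (6.71)(9.81)/(6.71 + 0.5030) = 9.126 m/s².
α = a/R = 9.126/0.297 = 30.73 rad/s².

α ≈ 30.7 rad/s²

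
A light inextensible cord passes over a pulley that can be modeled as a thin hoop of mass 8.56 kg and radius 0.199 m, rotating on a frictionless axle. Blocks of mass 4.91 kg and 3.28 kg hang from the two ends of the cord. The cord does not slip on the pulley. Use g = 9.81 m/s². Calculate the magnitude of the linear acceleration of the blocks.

a ≈ 0.955 m/s²

I = MR² = (8.56)(0.199)² = 0.3390 kg·m².
Heavier block: m₁g − T₁ = m₁a. Lighter block: T₂ − m₂g = m₂a.
Pulley: (T₁ − T₂)R = Iα = I(a/R), so T₁ − T₂ = (I/R²)a = 1·M_p a = 8.560·a.
Adding the three: (m₁ − m₂)g = (m₁ + m₂ + 8.560)a, so a = (4.91 − 3.28)(9.81)/(4.91 + 3.28 + 8.560) = 0.9546 m/s².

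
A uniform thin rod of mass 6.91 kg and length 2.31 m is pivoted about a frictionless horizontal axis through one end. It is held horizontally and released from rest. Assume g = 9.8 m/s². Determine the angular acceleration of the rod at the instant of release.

α ≈ 6.36 rad/s²

About the pivot, I = (1/3)ML² = (1/3)(6.91)(2.31)² = 12.29 kg·m².
The weight acts at the center, a distance L/2 = 1.155 m from the pivot; τ = Mg(L/2) = 78.21 N·m.
α = τ/I = 78.21/12.29 = 6.364 rad/s².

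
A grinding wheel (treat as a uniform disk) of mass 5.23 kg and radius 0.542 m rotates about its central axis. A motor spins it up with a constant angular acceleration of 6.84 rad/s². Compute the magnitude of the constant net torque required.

τ ≈ 5.25 N·m

I = ½MR² = (1/2)(5.23)(0.542)² = 0.7682 kg·m².
τ = Iα = (0.7682)(6.840) = 5.254 N·m.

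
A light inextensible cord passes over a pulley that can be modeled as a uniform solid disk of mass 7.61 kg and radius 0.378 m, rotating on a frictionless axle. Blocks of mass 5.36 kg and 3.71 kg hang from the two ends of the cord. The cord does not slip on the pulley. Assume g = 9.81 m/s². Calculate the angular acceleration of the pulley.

α ≈ 3.33 rad/s²

I = ½MR² = (1/2)(7.61)(0.378)² = 0.5437 kg·m².
Heavier block: m₁g − T₁ = m₁a. Lighter block: T₂ − m₂g = m₂a.
Pulley: (T₁ − T₂)R = Iα = I(a/R), so T₁ − T₂ = (I/R²)a = (1/2)M_p a = 3.805·a.
Adding the three: (m₁ − m₂)g = (m₁ + m₂ + 3.805)a, so a = (5.36 − 3.71)(9.81)/(5.36 + 3.71 + 3.805) = 1.257 m/s².
α = a/R = 1.257/0.378 = 3.326 rad/s².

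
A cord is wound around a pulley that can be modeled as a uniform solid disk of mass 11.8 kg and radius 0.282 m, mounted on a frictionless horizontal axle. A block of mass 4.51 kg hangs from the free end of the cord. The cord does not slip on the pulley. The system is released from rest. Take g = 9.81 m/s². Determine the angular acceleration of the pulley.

I = ½MR² = (1/2)(11.8)(0.282)² = 0.4692 kg·m².
Block: mg − T = ma. Pulley: TR = Iα. No-slip: a = αR, so T = (I/R²)a = 5.900·a.
Then mg = (m + 5.900)a, so a = (4.51)(9.81)/(4.51 + 5.900) = 4.250 m/s².
α = a/R = 4.250/0.282 = 15.07 rad/s².

α ≈ 15.1 rad/s²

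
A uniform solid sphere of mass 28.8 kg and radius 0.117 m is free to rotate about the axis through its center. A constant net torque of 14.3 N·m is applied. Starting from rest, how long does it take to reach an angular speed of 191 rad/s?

I = (2/5)MR² = (2/5)(28.8)(0.117)² = 0.1577 kg·m².
α = τ/I = 14.3/0.1577 = 90.68 rad/s².
ω = αt ⇒ t = ω/α = 191/90.68 = 2.106 s.

t ≈ 2.11 s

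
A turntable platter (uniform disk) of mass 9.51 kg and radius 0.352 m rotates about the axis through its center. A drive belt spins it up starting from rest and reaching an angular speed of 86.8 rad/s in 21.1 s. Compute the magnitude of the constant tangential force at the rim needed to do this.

I = ½MR² = (1/2)(9.51)(0.352)² = 0.5892 kg·m².
α = Δω/Δt = (86.8 − 0)/21.1 = 4.114 rad/s².
The required torque is τ = Iα = (0.5892)(4.114) = 2.424 N·m.
A tangential force at the rim gives τ = FR, so F = τ/R = 2.424/0.352 = 6.885 N.

F ≈ 6.89 N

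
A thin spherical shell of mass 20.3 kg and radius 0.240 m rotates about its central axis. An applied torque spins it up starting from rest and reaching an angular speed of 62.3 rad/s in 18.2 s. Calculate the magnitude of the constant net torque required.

I = (2/3)MR² = (2/3)(20.3)(0.240)² = 0.7795 kg·m².
α = Δω/Δt = (62.3 − 0)/18.2 = 3.423 rad/s².
τ = Iα = (0.7795)(3.423) = 2.668 N·m.

τ ≈ 2.67 N·m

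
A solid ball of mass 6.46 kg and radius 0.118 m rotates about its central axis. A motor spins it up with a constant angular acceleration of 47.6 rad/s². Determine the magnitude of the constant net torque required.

I = (2/5)MR² = (2/5)(6.46)(0.118)² = 0.03598 kg·m².
τ = Iα = (0.03598)(47.60) = 1.713 N·m.

τ ≈ 1.71 N·m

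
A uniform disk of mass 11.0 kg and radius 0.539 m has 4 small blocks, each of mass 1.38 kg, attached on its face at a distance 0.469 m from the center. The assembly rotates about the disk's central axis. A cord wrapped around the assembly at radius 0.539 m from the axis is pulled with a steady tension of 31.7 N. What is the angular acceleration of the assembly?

α ≈ 6.08 rad/s²

I_disk = ½MR² = ½(11.0)(0.539)² = 1.598 kg·m².
I_blocks = 4·m·r² = 4(1.38)(0.469)² = 1.214 kg·m².
Total I = 2.812 kg·m².
τ = F r = (31.7)(0.539) = 17.09 N·m.
α = τ/I = 17.09/2.812 = 6.076 rad/s².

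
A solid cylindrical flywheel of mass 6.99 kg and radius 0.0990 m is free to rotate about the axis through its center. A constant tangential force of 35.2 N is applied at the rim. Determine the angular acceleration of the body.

I = ½MR² = (1/2)(6.99)(0.0990)² = 0.03425 kg·m².
τ = F R = (35.2)(0.0990) = 3.485 N·m.
From τ = Iα: α = 3.485/0.03425 = 101.7 rad/s².

α ≈ 102 rad/s²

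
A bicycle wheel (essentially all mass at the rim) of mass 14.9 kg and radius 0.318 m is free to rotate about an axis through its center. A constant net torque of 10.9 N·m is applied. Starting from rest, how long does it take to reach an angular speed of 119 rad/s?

I = MR² = (14.9)(0.318)² = 1.507 kg·m².
α = τ/I = 10.9/1.507 = 7.234 rad/s².
ω = αt ⇒ t = ω/α = 119/7.234 = 16.45 s.

t ≈ 16.4 s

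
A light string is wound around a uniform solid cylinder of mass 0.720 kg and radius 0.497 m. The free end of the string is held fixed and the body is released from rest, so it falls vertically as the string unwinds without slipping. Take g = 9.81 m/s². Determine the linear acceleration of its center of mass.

a ≈ 6.54 m/s²

Translation: Mg − T = Ma. Rotation about the center: TR = Iα with I = ½MR².
With a = αR: T = (I/R²)a = (1/2)M a, so Mg = (1 + 0.5000)Ma.
a = g/(1 + 0.5000) = 9.81/1.500 = 6.540 m/s².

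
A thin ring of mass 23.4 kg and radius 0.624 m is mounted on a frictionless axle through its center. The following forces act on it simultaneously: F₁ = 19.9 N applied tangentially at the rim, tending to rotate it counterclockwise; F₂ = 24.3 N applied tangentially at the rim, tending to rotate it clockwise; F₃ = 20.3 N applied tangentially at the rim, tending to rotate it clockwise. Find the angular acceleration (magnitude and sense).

α ≈ 1.69 rad/s², clockwise

I = MR² = (23.4)(0.624)² = 9.111 kg·m².
Taking counterclockwise as positive: τ₁ = +(19.9)(0.624) = +12.42 N·m; τ₂ = −(24.3)(0.624) = −15.16 N·m; τ₃ = −(20.3)(0.624) = −12.67 N·m.
Net torque τ = -15.41 N·m.
α = τ/I = -15.41/9.111 = -1.692 rad/s².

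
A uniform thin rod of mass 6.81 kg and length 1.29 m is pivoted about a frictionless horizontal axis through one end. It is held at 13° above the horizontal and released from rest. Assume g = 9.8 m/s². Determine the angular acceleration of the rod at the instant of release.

About the pivot, I = (1/3)ML² = (1/3)(6.81)(1.29)² = 3.778 kg·m².
The weight acts at the center, a distance L/2 = 0.6450 m from the pivot; τ = Mg(L/2) cos 13° = 41.94 N·m.
α = τ/I = 41.94/3.778 = 11.10 rad/s².
(Equivalently α = (3g/(2L)) cos 13° = 11.10 rad/s².)

α ≈ 11.1 rad/s²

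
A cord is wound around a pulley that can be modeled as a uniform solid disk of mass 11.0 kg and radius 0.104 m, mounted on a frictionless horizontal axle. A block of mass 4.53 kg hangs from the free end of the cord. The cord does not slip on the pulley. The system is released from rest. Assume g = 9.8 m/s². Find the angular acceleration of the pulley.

α ≈ 42.6 rad/s²

I = ½MR² = (1/2)(11.0)(0.104)² = 0.05949 kg·m².
Block: mg − T = ma. Pulley: TR = Iα. No-slip: a = αR, so T = (I/R²)a = 5.500·a.
Then mg = (m + 5.500)a, so a = (4.53)(9.8)/(4.53 + 5.500) = 4.426 m/s².
α = a/R = 4.426/0.104 = 42.56 rad/s².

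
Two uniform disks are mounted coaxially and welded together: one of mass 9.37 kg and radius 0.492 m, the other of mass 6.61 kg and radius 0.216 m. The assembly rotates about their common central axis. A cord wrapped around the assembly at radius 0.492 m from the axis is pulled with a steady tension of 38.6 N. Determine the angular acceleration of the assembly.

I = ½M₁R₁² + ½M₂R₂² = ½(9.37)(0.492)² + ½(6.61)(0.216)² = 1.288 kg·m².
τ = F r = (38.6)(0.492) = 18.99 N·m.
α = τ/I = 18.99/1.288 = 14.74 rad/s².

α ≈ 14.7 rad/s²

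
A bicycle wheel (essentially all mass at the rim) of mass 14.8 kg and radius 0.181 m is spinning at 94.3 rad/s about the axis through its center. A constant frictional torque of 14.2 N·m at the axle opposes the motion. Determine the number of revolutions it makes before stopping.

I = MR² = (14.8)(0.181)² = 0.4849 kg·m².
The net torque has magnitude 14.2 N·m, opposing ω.
|α| = τ/I = 14.20/0.4849 = 29.29 rad/s² (deceleration).
ω² = ω₀² − 2|α|θ with ω = 0 ⇒ θ = ω₀²/(2|α|) = 151.8 rad = 24.16 rev.

≈ 24.2 revolutions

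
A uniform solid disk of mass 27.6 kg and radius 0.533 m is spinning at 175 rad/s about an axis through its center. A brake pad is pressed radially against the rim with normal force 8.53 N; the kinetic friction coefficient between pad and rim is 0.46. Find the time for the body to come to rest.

I = ½MR² = (1/2)(27.6)(0.533)² = 3.920 kg·m².
Friction force f = μN = (0.46)(8.53) = 3.924 N at the rim; torque magnitude τ = fR = 2.091 N·m, opposing ω.
|α| = τ/I = 2.091/3.920 = 0.5335 rad/s² (deceleration).
0 = ω₀ − |α|t ⇒ t = ω₀/|α| = 175/0.5335 = 328.0 s.

t ≈ 328 s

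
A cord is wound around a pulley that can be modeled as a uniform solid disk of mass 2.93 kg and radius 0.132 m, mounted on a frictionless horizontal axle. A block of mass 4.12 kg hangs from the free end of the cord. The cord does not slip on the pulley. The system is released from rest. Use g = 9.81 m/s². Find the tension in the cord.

T ≈ 10.6 N

I = ½MR² = (1/2)(2.93)(0.132)² = 0.02553 kg·m².
Block: mg − T = ma. Pulley: TR = Iα. No-slip: a = αR, so T = (I/R²)a = 1.465·a.
Then mg = (m + 1.465)a, so a = (4.12)(9.81)/(4.12 + 1.465) = 7.237 m/s².
T = 1.465·a = 10.60 N.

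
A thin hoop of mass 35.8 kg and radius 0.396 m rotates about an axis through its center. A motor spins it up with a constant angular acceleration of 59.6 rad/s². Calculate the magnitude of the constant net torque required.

τ ≈ 335 N·m

I = MR² = (35.8)(0.396)² = 5.614 kg·m².
τ = Iα = (5.614)(59.60) = 334.6 N·m.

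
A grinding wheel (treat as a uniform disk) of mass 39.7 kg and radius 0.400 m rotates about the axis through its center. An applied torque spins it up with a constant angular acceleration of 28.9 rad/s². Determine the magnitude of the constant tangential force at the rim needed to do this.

I = ½MR² = (1/2)(39.7)(0.400)² = 3.176 kg·m².
The required torque is τ = Iα = (3.176)(28.90) = 91.79 N·m.
A tangential force at the rim gives τ = FR, so F = τ/R = 91.79/0.400 = 229.5 N.

F ≈ 229 N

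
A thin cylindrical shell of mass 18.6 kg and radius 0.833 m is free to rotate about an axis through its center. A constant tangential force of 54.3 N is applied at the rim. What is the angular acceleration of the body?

α ≈ 3.50 rad/s²

I = MR² = (18.6)(0.833)² = 12.91 kg·m².
τ = F R = (54.3)(0.833) = 45.23 N·m.
From τ = Iα: α = 45.23/12.91 = 3.505 rad/s².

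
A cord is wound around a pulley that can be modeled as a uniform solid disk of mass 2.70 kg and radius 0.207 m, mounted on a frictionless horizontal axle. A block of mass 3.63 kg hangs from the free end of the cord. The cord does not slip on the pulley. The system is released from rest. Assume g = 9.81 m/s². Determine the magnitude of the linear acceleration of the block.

a ≈ 7.15 m/s²

I = ½MR² = (1/2)(2.70)(0.207)² = 0.05785 kg·m².
Block: mg − T = ma. Pulley: TR = Iα. No-slip: a = αR, so T = (I/R²)a = 1.350·a.
Then mg = (m + 1.350)a, so a = (3.63)(9.81)/(3.63 + 1.350) = 7.151 m/s².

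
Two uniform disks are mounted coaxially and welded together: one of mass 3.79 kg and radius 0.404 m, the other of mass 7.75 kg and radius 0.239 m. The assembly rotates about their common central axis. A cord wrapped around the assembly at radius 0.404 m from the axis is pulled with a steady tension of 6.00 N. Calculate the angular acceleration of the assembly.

α ≈ 4.57 rad/s²

I = ½M₁R₁² + ½M₂R₂² = ½(3.79)(0.404)² + ½(7.75)(0.239)² = 0.5306 kg·m².
τ = F r = (6.00)(0.404) = 2.424 N·m.
α = τ/I = 2.424/0.5306 = 4.568 rad/s².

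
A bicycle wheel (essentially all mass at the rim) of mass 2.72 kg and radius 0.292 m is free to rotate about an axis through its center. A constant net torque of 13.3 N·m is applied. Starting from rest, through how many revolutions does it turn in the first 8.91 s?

I = MR² = (2.72)(0.292)² = 0.2319 kg·m².
α = τ/I = 13.3/0.2319 = 57.35 rad/s².
θ = ½αt² = ½(57.35)(8.91)² = 2276 rad.
Revolutions = θ/(2π) = 362.3.

≈ 362 revolutions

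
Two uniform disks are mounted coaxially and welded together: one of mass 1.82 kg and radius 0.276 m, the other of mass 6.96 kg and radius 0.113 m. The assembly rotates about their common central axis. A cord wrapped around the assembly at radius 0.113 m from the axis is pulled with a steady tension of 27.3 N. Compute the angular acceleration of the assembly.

α ≈ 27.1 rad/s²

I = ½M₁R₁² + ½M₂R₂² = ½(1.82)(0.276)² + ½(6.96)(0.113)² = 0.1138 kg·m².
τ = F r = (27.3)(0.113) = 3.085 N·m.
α = τ/I = 3.085/0.1138 = 27.12 rad/s².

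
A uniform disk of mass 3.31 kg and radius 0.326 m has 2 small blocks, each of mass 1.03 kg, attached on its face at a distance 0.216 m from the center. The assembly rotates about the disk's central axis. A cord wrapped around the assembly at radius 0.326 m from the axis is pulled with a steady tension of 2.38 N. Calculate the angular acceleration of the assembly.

α ≈ 2.85 rad/s²

I_disk = ½MR² = ½(3.31)(0.326)² = 0.1759 kg·m².
I_blocks = 2·m·r² = 2(1.03)(0.216)² = 0.09611 kg·m².
Total I = 0.2720 kg·m².
τ = F r = (2.38)(0.326) = 0.7759 N·m.
α = τ/I = 0.7759/0.2720 = 2.853 rad/s².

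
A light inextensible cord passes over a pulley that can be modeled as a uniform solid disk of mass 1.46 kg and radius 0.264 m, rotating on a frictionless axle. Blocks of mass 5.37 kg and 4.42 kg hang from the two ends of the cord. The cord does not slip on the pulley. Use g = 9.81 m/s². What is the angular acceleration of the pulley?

I = ½MR² = (1/2)(1.46)(0.264)² = 0.05088 kg·m².
Heavier block: m₁g − T₁ = m₁a. Lighter block: T₂ − m₂g = m₂a.
Pulley: (T₁ − T₂)R = Iα = I(a/R), so T₁ − T₂ = (I/R²)a = (1/2)M_p a = 0.7300·a.
Adding the three: (m₁ − m₂)g = (m₁ + m₂ + 0.7300)a, so a = (5.37 − 4.42)(9.81)/(5.37 + 4.42 + 0.7300) = 0.8859 m/s².
α = a/R = 0.8859/0.264 = 3.356 rad/s².

α ≈ 3.36 rad/s²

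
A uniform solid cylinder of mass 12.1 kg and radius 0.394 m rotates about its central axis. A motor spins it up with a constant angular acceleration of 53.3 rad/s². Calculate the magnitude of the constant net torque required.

I = ½MR² = (1/2)(12.1)(0.394)² = 0.9392 kg·m².
τ = Iα = (0.9392)(53.30) = 50.06 N·m.

τ ≈ 50.1 N·m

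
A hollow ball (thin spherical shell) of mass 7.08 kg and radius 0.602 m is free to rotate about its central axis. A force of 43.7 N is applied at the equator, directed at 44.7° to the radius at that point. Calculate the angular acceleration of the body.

α ≈ 10.8 rad/s²

I = (2/3)MR² = (2/3)(7.08)(0.602)² = 1.711 kg·m².
Only the tangential component produces torque: τ = F R sinθ = (43.7)(0.602) sin 44.7° = 18.50 N·m.
Newton's second law for rotation, τ = Iα, gives α = τ/I = 18.50/1.711 = 10.82 rad/s².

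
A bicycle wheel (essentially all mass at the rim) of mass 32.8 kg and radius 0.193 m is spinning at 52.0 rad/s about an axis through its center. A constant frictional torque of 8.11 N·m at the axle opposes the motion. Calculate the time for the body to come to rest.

I = MR² = (32.8)(0.193)² = 1.222 kg·m².
The net torque has magnitude 8.11 N·m, opposing ω.
|α| = τ/I = 8.110/1.222 = 6.638 rad/s² (deceleration).
0 = ω₀ − |α|t ⇒ t = ω₀/|α| = 52.0/6.638 = 7.834 s.

t ≈ 7.83 s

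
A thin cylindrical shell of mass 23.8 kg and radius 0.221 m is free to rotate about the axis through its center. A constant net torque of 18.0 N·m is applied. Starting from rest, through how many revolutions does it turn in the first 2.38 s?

≈ 6.98 revolutions

I = MR² = (23.8)(0.221)² = 1.162 kg·m².
α = τ/I = 18.0/1.162 = 15.48 rad/s².
θ = ½αt² = ½(15.48)(2.38)² = 43.86 rad.
Revolutions = θ/(2π) = 6.980.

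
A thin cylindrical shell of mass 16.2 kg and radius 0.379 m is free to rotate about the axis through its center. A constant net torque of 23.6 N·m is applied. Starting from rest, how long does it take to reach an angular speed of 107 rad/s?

I = MR² = (16.2)(0.379)² = 2.327 kg·m².
α = τ/I = 23.6/2.327 = 10.14 rad/s².
ω = αt ⇒ t = ω/α = 107/10.14 = 10.55 s.

t ≈ 10.6 s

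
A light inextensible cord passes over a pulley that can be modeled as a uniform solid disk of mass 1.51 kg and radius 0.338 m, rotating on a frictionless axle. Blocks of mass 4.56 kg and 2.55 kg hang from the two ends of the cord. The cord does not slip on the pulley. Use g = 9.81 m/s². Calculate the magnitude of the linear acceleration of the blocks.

a ≈ 2.51 m/s²

I = ½MR² = (1/2)(1.51)(0.338)² = 0.08625 kg·m².
Heavier block: m₁g − T₁ = m₁a. Lighter block: T₂ − m₂g = m₂a.
Pulley: (T₁ − T₂)R = Iα = I(a/R), so T₁ − T₂ = (I/R²)a = (1/2)M_p a = 0.7550·a.
Adding the three: (m₁ − m₂)g = (m₁ + m₂ + 0.7550)a, so a = (4.56 − 2.55)(9.81)/(4.56 + 2.55 + 0.7550) = 2.507 m/s².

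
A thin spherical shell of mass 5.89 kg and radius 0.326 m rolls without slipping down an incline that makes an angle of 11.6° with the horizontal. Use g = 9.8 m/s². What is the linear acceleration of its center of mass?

Translation along the incline: Mg sinθ − f = Ma.
Rotation about the center: fR = Iα with I = (2/3)MR². No-slip gives a = αR, so f = (I/R²)a = (2/3)M a.
Substituting: Mg sinθ = (1 + 0.6667)Ma, so a = g sinθ/(1 + 0.6667) = (9.8) sin 11.6° / 1.667 = 1.182 m/s².

a ≈ 1.18 m/s²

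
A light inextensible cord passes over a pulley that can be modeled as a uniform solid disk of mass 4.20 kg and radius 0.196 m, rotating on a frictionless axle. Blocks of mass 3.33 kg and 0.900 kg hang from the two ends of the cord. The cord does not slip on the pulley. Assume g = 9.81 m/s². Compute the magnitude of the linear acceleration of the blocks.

I = ½MR² = (1/2)(4.20)(0.196)² = 0.08067 kg·m².
Heavier block: m₁g − T₁ = m₁a. Lighter block: T₂ − m₂g = m₂a.
Pulley: (T₁ − T₂)R = Iα = I(a/R), so T₁ − T₂ = (I/R²)a = (1/2)M_p a = 2.100·a.
Adding the three: (m₁ − m₂)g = (m₁ + m₂ + 2.100)a, so a = (3.33 − 0.900)(9.81)/(3.33 + 0.900 + 2.100) = 3.766 m/s².

a ≈ 3.77 m/s²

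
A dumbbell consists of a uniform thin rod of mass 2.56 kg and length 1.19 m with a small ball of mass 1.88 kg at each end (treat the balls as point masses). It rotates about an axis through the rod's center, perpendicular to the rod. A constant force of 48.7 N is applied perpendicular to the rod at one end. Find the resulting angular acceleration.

α ≈ 17.7 rad/s²

I_rod = (1/12)ML² = (1/12)(2.56)(1.19)² = 0.3021 kg·m².
I_balls = 2·m·(L/2)² = 2(1.88)(0.5950)² = 1.331 kg·m².
Total I = 1.633 kg·m².
τ = F·(L/2) = (48.7)(0.595) = 28.98 N·m.
α = τ/I = 28.98/1.633 = 17.74 rad/s².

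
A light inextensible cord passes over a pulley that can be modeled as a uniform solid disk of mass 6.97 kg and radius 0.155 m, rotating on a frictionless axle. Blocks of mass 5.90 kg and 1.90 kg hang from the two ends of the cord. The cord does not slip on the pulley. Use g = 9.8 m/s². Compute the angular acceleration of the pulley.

α ≈ 22.4 rad/s²

I = ½MR² = (1/2)(6.97)(0.155)² = 0.08373 kg·m².
Heavier block: m₁g − T₁ = m₁a. Lighter block: T₂ − m₂g = m₂a.
Pulley: (T₁ − T₂)R = Iα = I(a/R), so T₁ − T₂ = (I/R²)a = (1/2)M_p a = 3.485·a.
Adding the three: (m₁ − m₂)g = (m₁ + m₂ + 3.485)a, so a = (5.90 − 1.90)(9.8)/(5.90 + 1.90 + 3.485) = 3.474 m/s².
α = a/R = 3.474/0.155 = 22.41 rad/s².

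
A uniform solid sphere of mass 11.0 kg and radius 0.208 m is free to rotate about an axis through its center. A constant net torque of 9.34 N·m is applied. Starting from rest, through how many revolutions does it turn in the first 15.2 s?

I = (2/5)MR² = (2/5)(11.0)(0.208)² = 0.1904 kg·m².
α = τ/I = 9.34/0.1904 = 49.06 rad/s².
θ = ½αt² = ½(49.06)(15.2)² = 5668 rad.
Revolutions = θ/(2π) = 902.1.

≈ 902 revolutions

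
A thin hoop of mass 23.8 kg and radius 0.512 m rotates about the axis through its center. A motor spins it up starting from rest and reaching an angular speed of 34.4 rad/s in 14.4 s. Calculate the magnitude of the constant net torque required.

τ ≈ 14.9 N·m

I = MR² = (23.8)(0.512)² = 6.239 kg·m².
α = Δω/Δt = (34.4 − 0)/14.4 = 2.389 rad/s².
τ = Iα = (6.239)(2.389) = 14.90 N·m.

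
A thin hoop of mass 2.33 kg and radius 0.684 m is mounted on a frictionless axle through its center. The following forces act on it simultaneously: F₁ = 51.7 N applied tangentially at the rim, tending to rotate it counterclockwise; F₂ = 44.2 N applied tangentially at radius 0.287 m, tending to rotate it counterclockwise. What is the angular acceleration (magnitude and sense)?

α ≈ 44.1 rad/s², counterclockwise

I = MR² = (2.33)(0.684)² = 1.090 kg·m².
Taking counterclockwise as positive: τ₁ = +(51.7)(0.684) = +35.36 N·m; τ₂ = +(44.2)(0.287) = +12.69 N·m.
Net torque τ = 48.05 N·m.
α = τ/I = 48.05/1.090 = 44.08 rad/s².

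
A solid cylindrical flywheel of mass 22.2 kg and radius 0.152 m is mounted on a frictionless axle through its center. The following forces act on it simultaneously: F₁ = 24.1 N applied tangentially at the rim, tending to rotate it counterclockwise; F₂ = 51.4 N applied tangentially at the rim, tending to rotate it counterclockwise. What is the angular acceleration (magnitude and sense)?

I = ½MR² = (1/2)(22.2)(0.152)² = 0.2565 kg·m².
Taking counterclockwise as positive: τ₁ = +(24.1)(0.152) = +3.663 N·m; τ₂ = +(51.4)(0.152) = +7.813 N·m.
Net torque τ = 11.48 N·m.
α = τ/I = 11.48/0.2565 = 44.75 rad/s².

α ≈ 44.7 rad/s², counterclockwise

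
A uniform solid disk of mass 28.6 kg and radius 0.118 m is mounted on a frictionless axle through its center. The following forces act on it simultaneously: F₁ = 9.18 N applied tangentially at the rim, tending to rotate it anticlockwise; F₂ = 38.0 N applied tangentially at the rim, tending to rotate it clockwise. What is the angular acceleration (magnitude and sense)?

I = ½MR² = (1/2)(28.6)(0.118)² = 0.1991 kg·m².
Taking anticlockwise as positive: τ₁ = +(9.18)(0.118) = +1.083 N·m; τ₂ = −(38.0)(0.118) = −4.484 N·m.
Net torque τ = -3.401 N·m.
α = τ/I = -3.401/0.1991 = -17.08 rad/s².

α ≈ 17.1 rad/s², clockwise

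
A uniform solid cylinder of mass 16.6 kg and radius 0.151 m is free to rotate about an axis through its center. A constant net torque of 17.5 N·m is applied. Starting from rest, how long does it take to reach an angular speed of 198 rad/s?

I = ½MR² = (1/2)(16.6)(0.151)² = 0.1892 kg·m².
α = τ/I = 17.5/0.1892 = 92.47 rad/s².
ω = αt ⇒ t = ω/α = 198/92.47 = 2.141 s.

t ≈ 2.14 s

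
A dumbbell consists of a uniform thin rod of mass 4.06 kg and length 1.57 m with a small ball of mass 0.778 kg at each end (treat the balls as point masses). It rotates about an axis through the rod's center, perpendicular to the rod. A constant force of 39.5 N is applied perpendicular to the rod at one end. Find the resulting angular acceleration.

I_rod = (1/12)ML² = (1/12)(4.06)(1.57)² = 0.8340 kg·m².
I_balls = 2·m·(L/2)² = 2(0.778)(0.7850)² = 0.9588 kg·m².
Total I = 1.793 kg·m².
τ = F·(L/2) = (39.5)(0.785) = 31.01 N·m.
α = τ/I = 31.01/1.793 = 17.30 rad/s².

α ≈ 17.3 rad/s²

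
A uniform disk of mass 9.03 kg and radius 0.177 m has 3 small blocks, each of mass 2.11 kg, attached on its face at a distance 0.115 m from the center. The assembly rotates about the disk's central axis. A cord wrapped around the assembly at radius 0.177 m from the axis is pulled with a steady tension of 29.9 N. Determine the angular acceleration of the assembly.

α ≈ 23.5 rad/s²

I_disk = ½MR² = ½(9.03)(0.177)² = 0.1415 kg·m².
I_blocks = 3·m·r² = 3(2.11)(0.115)² = 0.08371 kg·m².
Total I = 0.2252 kg·m².
τ = F r = (29.9)(0.177) = 5.292 N·m.
α = τ/I = 5.292/0.2252 = 23.50 rad/s².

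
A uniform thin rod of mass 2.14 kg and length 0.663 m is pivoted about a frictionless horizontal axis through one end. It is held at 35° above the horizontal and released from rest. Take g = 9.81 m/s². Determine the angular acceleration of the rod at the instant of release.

α ≈ 18.2 rad/s²

About the pivot, I = (1/3)ML² = (1/3)(2.14)(0.663)² = 0.3136 kg·m².
The weight acts at the center, a distance L/2 = 0.3315 m from the pivot; τ = Mg(L/2) cos 35° = 5.701 N·m.
α = τ/I = 5.701/0.3136 = 18.18 rad/s².
(Equivalently α = (3g/(2L)) cos 35° = 18.18 rad/s².)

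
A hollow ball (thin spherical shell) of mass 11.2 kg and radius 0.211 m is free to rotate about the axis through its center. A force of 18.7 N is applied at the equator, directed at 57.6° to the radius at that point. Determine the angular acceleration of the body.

I = (2/3)MR² = (2/3)(11.2)(0.211)² = 0.3324 kg·m².
Only the tangential component produces torque: τ = F R sinθ = (18.7)(0.211) sin 57.6° = 3.331 N·m.
From τ = Iα: α = 3.331/0.3324 = 10.02 rad/s².

α ≈ 10.0 rad/s²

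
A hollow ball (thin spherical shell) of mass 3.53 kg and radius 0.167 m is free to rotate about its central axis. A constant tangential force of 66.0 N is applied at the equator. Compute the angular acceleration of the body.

I = (2/3)MR² = (2/3)(3.53)(0.167)² = 0.06563 kg·m².
τ = F R = (66.0)(0.167) = 11.02 N·m.
Newton's second law for rotation, τ = Iα, gives α = τ/I = 11.02/0.06563 = 167.9 rad/s².

α ≈ 168 rad/s²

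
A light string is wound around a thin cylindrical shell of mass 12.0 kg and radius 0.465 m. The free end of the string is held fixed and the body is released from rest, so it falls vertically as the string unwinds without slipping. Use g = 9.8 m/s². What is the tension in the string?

T ≈ 58.8 N

Translation: Mg − T = Ma. Rotation about the center: TR = Iα with I = MR².
With a = αR: T = (I/R²)a = M a, so Mg = (1 + 1.000)Ma.
a = g/(1 + 1.000) = 9.8/2.000 = 4.900 m/s².
T = 1.000·M·a = (1.000)(12.0)(4.900) = 58.80 N.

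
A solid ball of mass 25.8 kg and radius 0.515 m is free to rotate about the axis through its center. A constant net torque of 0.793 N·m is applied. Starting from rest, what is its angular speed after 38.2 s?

ω ≈ 11.1 rad/s

I = (2/5)MR² = (2/5)(25.8)(0.515)² = 2.737 kg·m².
α = τ/I = 0.793/2.737 = 0.2897 rad/s².
ω = ω₀ + αt = 0 + (0.2897)(38.2) = 11.07 rad/s.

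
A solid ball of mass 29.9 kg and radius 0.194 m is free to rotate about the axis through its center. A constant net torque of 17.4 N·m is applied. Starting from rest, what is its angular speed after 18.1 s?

ω ≈ 700 rad/s

I = (2/5)MR² = (2/5)(29.9)(0.194)² = 0.4501 kg·m².
α = τ/I = 17.4/0.4501 = 38.66 rad/s².
ω = ω₀ + αt = 0 + (38.66)(18.1) = 699.7 rad/s.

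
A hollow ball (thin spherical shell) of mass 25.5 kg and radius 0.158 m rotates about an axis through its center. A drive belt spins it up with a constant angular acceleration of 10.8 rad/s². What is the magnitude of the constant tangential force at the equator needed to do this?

I = (2/3)MR² = (2/3)(25.5)(0.158)² = 0.4244 kg·m².
The required torque is τ = Iα = (0.4244)(10.80) = 4.583 N·m.
A tangential force at the equator gives τ = FR, so F = τ/R = 4.583/0.158 = 29.01 N.

F ≈ 29.0 N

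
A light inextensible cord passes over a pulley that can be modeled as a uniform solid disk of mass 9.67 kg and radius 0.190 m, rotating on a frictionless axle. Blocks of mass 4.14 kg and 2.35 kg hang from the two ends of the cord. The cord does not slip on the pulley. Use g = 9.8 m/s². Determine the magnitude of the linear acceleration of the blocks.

I = ½MR² = (1/2)(9.67)(0.190)² = 0.1745 kg·m².
Heavier block: m₁g − T₁ = m₁a. Lighter block: T₂ − m₂g = m₂a.
Pulley: (T₁ − T₂)R = Iα = I(a/R), so T₁ − T₂ = (I/R²)a = (1/2)M_p a = 4.835·a.
Adding the three: (m₁ − m₂)g = (m₁ + m₂ + 4.835)a, so a = (4.14 − 2.35)(9.8)/(4.14 + 2.35 + 4.835) = 1.549 m/s².

a ≈ 1.55 m/s²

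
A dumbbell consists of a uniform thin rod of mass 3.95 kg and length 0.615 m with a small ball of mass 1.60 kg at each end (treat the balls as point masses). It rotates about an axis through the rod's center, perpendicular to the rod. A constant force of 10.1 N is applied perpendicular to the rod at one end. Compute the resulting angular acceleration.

α ≈ 7.27 rad/s²

I_rod = (1/12)ML² = (1/12)(3.95)(0.615)² = 0.1245 kg·m².
I_balls = 2·m·(L/2)² = 2(1.60)(0.3075)² = 0.3026 kg·m².
Total I = 0.4271 kg·m².
τ = F·(L/2) = (10.1)(0.307) = 3.106 N·m.
α = τ/I = 3.106/0.4271 = 7.272 rad/s².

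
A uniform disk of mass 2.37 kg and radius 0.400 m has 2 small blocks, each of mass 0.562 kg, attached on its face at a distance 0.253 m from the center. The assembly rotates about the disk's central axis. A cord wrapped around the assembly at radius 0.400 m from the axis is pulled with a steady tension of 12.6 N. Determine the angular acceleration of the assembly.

I_disk = ½MR² = ½(2.37)(0.400)² = 0.1896 kg·m².
I_blocks = 2·m·r² = 2(0.562)(0.253)² = 0.07195 kg·m².
Total I = 0.2615 kg·m².
τ = F r = (12.6)(0.400) = 5.040 N·m.
α = τ/I = 5.040/0.2615 = 19.27 rad/s².

α ≈ 19.3 rad/s²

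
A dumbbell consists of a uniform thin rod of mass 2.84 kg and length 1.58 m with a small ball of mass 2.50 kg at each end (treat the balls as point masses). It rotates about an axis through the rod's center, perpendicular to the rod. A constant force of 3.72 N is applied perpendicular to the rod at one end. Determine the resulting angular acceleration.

α ≈ 0.792 rad/s²

I_rod = (1/12)ML² = (1/12)(2.84)(1.58)² = 0.5908 kg·m².
I_balls = 2·m·(L/2)² = 2(2.50)(0.7900)² = 3.121 kg·m².
Total I = 3.711 kg·m².
τ = F·(L/2) = (3.72)(0.790) = 2.939 N·m.
α = τ/I = 2.939/3.711 = 0.7918 rad/s².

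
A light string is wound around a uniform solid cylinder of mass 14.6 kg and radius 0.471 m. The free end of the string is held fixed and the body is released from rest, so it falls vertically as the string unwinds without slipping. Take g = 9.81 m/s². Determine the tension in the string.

T ≈ 47.7 N

Translation: Mg − T = Ma. Rotation about the center: TR = Iα with I = ½MR².
With a = αR: T = (I/R²)a = (1/2)M a, so Mg = (1 + 0.5000)Ma.
a = g/(1 + 0.5000) = 9.81/1.500 = 6.540 m/s².
T = 0.5000·M·a = (0.5000)(14.6)(6.540) = 47.74 N.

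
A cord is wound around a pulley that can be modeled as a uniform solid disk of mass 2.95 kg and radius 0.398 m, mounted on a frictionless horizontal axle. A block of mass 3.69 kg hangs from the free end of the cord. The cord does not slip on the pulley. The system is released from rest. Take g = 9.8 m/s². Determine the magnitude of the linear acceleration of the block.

I = ½MR² = (1/2)(2.95)(0.398)² = 0.2336 kg·m².
Block: mg − T = ma. Pulley: TR = Iα. No-slip: a = αR, so T = (I/R²)a = 1.475·a.
Then mg = (m + 1.475)a, so a = (3.69)(9.8)/(3.69 + 1.475) = 7.001 m/s².

a ≈ 7.00 m/s²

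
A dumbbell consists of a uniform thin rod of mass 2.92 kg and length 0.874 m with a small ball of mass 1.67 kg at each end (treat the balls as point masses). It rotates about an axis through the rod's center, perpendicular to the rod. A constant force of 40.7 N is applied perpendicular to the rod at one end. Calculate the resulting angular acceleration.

α ≈ 21.6 rad/s²

I_rod = (1/12)ML² = (1/12)(2.92)(0.874)² = 0.1859 kg·m².
I_balls = 2·m·(L/2)² = 2(1.67)(0.4370)² = 0.6378 kg·m².
Total I = 0.8237 kg·m².
τ = F·(L/2) = (40.7)(0.437) = 17.79 N·m.
α = τ/I = 17.79/0.8237 = 21.59 rad/s².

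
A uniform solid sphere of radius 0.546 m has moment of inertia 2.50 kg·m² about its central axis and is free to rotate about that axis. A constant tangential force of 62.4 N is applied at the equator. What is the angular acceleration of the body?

α ≈ 13.6 rad/s²

τ = F R = (62.4)(0.546) = 34.07 N·m.
From τ = Iα: α = 34.07/2.500 = 13.63 rad/s².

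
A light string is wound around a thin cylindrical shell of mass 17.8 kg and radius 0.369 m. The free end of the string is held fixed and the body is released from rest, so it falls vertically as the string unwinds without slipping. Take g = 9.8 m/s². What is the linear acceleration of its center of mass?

Translation: Mg − T = Ma. Rotation about the center: TR = Iα with I = MR².
With a = αR: T = (I/R²)a = M a, so Mg = (1 + 1.000)Ma.
a = g/(1 + 1.000) = 9.8/2.000 = 4.900 m/s².

a ≈ 4.90 m/s²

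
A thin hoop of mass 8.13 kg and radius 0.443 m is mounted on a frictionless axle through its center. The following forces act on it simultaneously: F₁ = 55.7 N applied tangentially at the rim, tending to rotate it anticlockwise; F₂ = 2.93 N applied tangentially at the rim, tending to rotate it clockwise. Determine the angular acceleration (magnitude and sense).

α ≈ 14.7 rad/s², anticlockwise

I = MR² = (8.13)(0.443)² = 1.596 kg·m².
Taking anticlockwise as positive: τ₁ = +(55.7)(0.443) = +24.68 N·m; τ₂ = −(2.93)(0.443) = −1.298 N·m.
Net torque τ = 23.38 N·m.
α = τ/I = 23.38/1.596 = 14.65 rad/s².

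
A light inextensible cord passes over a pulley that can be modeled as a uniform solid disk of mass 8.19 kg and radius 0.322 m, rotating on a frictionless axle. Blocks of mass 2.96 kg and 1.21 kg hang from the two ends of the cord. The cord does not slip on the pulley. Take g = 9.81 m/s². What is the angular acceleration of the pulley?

α ≈ 6.45 rad/s²

I = ½MR² = (1/2)(8.19)(0.322)² = 0.4246 kg·m².
Heavier block: m₁g − T₁ = m₁a. Lighter block: T₂ − m₂g = m₂a.
Pulley: (T₁ − T₂)R = Iα = I(a/R), so T₁ − T₂ = (I/R²)a = (1/2)M_p a = 4.095·a.
Adding the three: (m₁ − m₂)g = (m₁ + m₂ + 4.095)a, so a = (2.96 − 1.21)(9.81)/(2.96 + 1.21 + 4.095) = 2.077 m/s².
α = a/R = 2.077/0.322 = 6.451 rad/s².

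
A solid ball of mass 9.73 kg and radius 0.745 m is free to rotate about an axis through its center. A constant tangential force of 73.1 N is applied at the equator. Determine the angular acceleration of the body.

α ≈ 25.2 rad/s²

I = (2/5)MR² = (2/5)(9.73)(0.745)² = 2.160 kg·m².
τ = F R = (73.1)(0.745) = 54.46 N·m.
From τ = Iα: α = 54.46/2.160 = 25.21 rad/s².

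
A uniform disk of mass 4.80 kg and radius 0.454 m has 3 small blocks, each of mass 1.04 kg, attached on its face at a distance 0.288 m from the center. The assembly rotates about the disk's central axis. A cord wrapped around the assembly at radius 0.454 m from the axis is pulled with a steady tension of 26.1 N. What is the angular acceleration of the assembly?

I_disk = ½MR² = ½(4.80)(0.454)² = 0.4947 kg·m².
I_blocks = 3·m·r² = 3(1.04)(0.288)² = 0.2588 kg·m².
Total I = 0.7535 kg·m².
τ = F r = (26.1)(0.454) = 11.85 N·m.
α = τ/I = 11.85/0.7535 = 15.73 rad/s².

α ≈ 15.7 rad/s²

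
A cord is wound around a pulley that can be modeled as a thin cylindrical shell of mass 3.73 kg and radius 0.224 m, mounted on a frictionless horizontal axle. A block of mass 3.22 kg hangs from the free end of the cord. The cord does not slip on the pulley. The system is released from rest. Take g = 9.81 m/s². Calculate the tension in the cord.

I = MR² = (3.73)(0.224)² = 0.1872 kg·m².
Block: mg − T = ma. Pulley: TR = Iα. No-slip: a = αR, so T = (I/R²)a = 3.730·a.
Then mg = (m + 3.730)a, so a = (3.22)(9.81)/(3.22 + 3.730) = 4.545 m/s².
T = 3.730·a = 16.95 N.

T ≈ 17.0 N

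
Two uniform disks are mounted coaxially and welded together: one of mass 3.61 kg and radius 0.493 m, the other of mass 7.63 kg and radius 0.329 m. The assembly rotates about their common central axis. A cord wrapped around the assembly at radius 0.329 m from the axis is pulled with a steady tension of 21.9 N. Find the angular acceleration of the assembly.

I = ½M₁R₁² + ½M₂R₂² = ½(3.61)(0.493)² + ½(7.63)(0.329)² = 0.8516 kg·m².
τ = F r = (21.9)(0.329) = 7.205 N·m.
α = τ/I = 7.205/0.8516 = 8.460 rad/s².

α ≈ 8.46 rad/s²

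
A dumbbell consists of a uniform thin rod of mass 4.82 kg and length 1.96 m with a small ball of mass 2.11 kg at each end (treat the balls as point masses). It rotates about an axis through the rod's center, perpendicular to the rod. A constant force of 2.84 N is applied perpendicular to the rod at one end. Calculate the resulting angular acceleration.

α ≈ 0.497 rad/s²

I_rod = (1/12)ML² = (1/12)(4.82)(1.96)² = 1.543 kg·m².
I_balls = 2·m·(L/2)² = 2(2.11)(0.9800)² = 4.053 kg·m².
Total I = 5.596 kg·m².
τ = F·(L/2) = (2.84)(0.980) = 2.783 N·m.
α = τ/I = 2.783/5.596 = 0.4974 rad/s².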